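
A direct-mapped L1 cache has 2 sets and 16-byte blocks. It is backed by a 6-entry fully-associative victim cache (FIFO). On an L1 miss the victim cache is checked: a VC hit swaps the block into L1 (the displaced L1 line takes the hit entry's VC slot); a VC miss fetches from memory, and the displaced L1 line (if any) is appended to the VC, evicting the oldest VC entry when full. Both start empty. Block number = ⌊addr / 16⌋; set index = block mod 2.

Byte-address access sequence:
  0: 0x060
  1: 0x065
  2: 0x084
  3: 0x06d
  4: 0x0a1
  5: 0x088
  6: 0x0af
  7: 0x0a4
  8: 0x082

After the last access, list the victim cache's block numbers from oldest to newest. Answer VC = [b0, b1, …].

VC = [10, 6]

0: 0x60 (blk 6, set 0) → MISS  vc=[]
1: 0x65 (blk 6, set 0) → L1-HIT  vc=[]
2: 0x84 (blk 8, set 0) → MISS  vc=[6]
3: 0x6d (blk 6, set 0) → VC-HIT  vc=[8]
4: 0xa1 (blk 10, set 0) → MISS  vc=[8, 6]
5: 0x88 (blk 8, set 0) → VC-HIT  vc=[10, 6]
6: 0xaf (blk 10, set 0) → VC-HIT  vc=[8, 6]
7: 0xa4 (blk 10, set 0) → L1-HIT  vc=[8, 6]
8: 0x82 (blk 8, set 0) → VC-HIT  vc=[10, 6]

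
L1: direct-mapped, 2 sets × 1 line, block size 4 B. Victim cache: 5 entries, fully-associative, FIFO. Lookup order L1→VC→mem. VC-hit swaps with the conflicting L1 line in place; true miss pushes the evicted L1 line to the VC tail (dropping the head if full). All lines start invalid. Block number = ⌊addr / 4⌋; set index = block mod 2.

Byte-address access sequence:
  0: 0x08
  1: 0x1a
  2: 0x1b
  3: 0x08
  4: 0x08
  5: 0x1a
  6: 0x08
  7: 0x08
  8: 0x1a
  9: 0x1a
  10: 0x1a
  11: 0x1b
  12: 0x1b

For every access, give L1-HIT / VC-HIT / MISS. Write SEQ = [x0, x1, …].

SEQ = [MISS, MISS, L1-HIT, VC-HIT, L1-HIT, VC-HIT, VC-HIT, L1-HIT, VC-HIT, L1-HIT, L1-HIT, L1-HIT, L1-HIT]

  [0] addr=0x8 blk=2 s=0: MISS | VC []
  [1] addr=0x1a blk=6 s=0: MISS | VC [2]
  [2] addr=0x1b blk=6 s=0: L1-HIT | VC [2]
  [3] addr=0x8 blk=2 s=0: VC-HIT | VC [6]
  [4] addr=0x8 blk=2 s=0: L1-HIT | VC [6]
  [5] addr=0x1a blk=6 s=0: VC-HIT | VC [2]
  [6] addr=0x8 blk=2 s=0: VC-HIT | VC [6]
  [7] addr=0x8 blk=2 s=0: L1-HIT | VC [6]
  [8] addr=0x1a blk=6 s=0: VC-HIT | VC [2]
  [9] addr=0x1a blk=6 s=0: L1-HIT | VC [2]
  [10] addr=0x1a blk=6 s=0: L1-HIT | VC [2]
  [11] addr=0x1b blk=6 s=0: L1-HIT | VC [2]
  [12] addr=0x1b blk=6 s=0: L1-HIT | VC [2]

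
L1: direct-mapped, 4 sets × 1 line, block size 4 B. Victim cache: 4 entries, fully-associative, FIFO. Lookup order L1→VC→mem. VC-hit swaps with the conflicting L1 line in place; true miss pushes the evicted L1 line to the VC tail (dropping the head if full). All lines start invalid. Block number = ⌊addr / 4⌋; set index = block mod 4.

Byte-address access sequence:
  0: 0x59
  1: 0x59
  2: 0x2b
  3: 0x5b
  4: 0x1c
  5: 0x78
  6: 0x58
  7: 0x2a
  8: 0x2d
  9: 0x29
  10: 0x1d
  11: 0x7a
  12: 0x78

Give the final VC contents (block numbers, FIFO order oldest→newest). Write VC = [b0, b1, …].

VC = [22, 10, 11]

0: 0x59 (blk 22, set 2) → MISS  vc=[]
1: 0x59 (blk 22, set 2) → L1-HIT  vc=[]
2: 0x2b (blk 10, set 2) → MISS  vc=[22]
3: 0x5b (blk 22, set 2) → VC-HIT  vc=[10]
4: 0x1c (blk 7, set 3) → MISS  vc=[10]
5: 0x78 (blk 30, set 2) → MISS  vc=[10, 22]
6: 0x58 (blk 22, set 2) → VC-HIT  vc=[10, 30]
7: 0x2a (blk 10, set 2) → VC-HIT  vc=[22, 30]
8: 0x2d (blk 11, set 3) → MISS  vc=[22, 30, 7]
9: 0x29 (blk 10, set 2) → L1-HIT  vc=[22, 30, 7]
10: 0x1d (blk 7, set 3) → VC-HIT  vc=[22, 30, 11]
11: 0x7a (blk 30, set 2) → VC-HIT  vc=[22, 10, 11]
12: 0x78 (blk 30, set 2) → L1-HIT  vc=[22, 10, 11]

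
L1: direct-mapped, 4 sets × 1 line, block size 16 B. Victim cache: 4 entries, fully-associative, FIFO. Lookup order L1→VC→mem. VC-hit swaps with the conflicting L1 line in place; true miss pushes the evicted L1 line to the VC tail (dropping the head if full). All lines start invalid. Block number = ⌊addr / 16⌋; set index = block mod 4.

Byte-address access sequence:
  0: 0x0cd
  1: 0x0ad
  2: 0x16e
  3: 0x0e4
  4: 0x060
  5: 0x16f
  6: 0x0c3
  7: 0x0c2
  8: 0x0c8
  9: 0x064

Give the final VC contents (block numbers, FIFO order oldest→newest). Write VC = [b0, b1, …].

VC = [10, 22, 14]

  [0] addr=0xcd blk=12 s=0: MISS | VC []
  [1] addr=0xad blk=10 s=2: MISS | VC []
  [2] addr=0x16e blk=22 s=2: MISS | VC [10]
  [3] addr=0xe4 blk=14 s=2: MISS | VC [10, 22]
  [4] addr=0x60 blk=6 s=2: MISS | VC [10, 22, 14]
  [5] addr=0x16f blk=22 s=2: VC-HIT | VC [10, 6, 14]
  [6] addr=0xc3 blk=12 s=0: L1-HIT | VC [10, 6, 14]
  [7] addr=0xc2 blk=12 s=0: L1-HIT | VC [10, 6, 14]
  [8] addr=0xc8 blk=12 s=0: L1-HIT | VC [10, 6, 14]
  [9] addr=0x64 blk=6 s=2: VC-HIT | VC [10, 22, 14]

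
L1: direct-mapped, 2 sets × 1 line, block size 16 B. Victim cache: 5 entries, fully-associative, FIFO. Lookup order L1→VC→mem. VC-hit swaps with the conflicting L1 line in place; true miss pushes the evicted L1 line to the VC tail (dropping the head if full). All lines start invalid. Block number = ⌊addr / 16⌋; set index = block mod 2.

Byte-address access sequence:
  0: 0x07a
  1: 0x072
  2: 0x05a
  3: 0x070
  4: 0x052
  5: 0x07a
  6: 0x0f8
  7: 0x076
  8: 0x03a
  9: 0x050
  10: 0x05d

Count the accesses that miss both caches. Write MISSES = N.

MISSES = 4

0: 0x7a (blk 7, set 1) → MISS  vc=[]
1: 0x72 (blk 7, set 1) → L1-HIT  vc=[]
2: 0x5a (blk 5, set 1) → MISS  vc=[7]
3: 0x70 (blk 7, set 1) → VC-HIT  vc=[5]
4: 0x52 (blk 5, set 1) → VC-HIT  vc=[7]
5: 0x7a (blk 7, set 1) → VC-HIT  vc=[5]
6: 0xf8 (blk 15, set 1) → MISS  vc=[5, 7]
7: 0x76 (blk 7, set 1) → VC-HIT  vc=[5, 15]
8: 0x3a (blk 3, set 1) → MISS  vc=[5, 15, 7]
9: 0x50 (blk 5, set 1) → VC-HIT  vc=[3, 15, 7]
10: 0x5d (blk 5, set 1) → L1-HIT  vc=[3, 15, 7]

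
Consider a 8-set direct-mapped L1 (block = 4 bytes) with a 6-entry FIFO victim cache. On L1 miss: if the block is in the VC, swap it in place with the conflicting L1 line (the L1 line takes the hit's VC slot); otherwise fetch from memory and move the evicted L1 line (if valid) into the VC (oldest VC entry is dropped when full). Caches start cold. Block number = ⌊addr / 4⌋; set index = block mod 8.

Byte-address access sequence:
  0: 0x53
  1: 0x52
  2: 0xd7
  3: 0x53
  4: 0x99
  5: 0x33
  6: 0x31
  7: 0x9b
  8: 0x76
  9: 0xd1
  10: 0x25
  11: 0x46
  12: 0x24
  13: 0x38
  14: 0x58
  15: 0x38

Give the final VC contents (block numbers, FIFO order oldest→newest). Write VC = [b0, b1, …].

0: 0x53 (blk 20, set 4) → MISS  vc=[]
1: 0x52 (blk 20, set 4) → L1-HIT  vc=[]
2: 0xd7 (blk 53, set 5) → MISS  vc=[]
3: 0x53 (blk 20, set 4) → L1-HIT  vc=[]
4: 0x99 (blk 38, set 6) → MISS  vc=[]
5: 0x33 (blk 12, set 4) → MISS  vc=[20]
6: 0x31 (blk 12, set 4) → L1-HIT  vc=[20]
7: 0x9b (blk 38, set 6) → L1-HIT  vc=[20]
8: 0x76 (blk 29, set 5) → MISS  vc=[20, 53]
9: 0xd1 (blk 52, set 4) → MISS  vc=[20, 53, 12]
10: 0x25 (blk 9, set 1) → MISS  vc=[20, 53, 12]
11: 0x46 (blk 17, set 1) → MISS  vc=[20, 53, 12, 9]
12: 0x24 (blk 9, set 1) → VC-HIT  vc=[20, 53, 12, 17]
13: 0x38 (blk 14, set 6) → MISS  vc=[20, 53, 12, 17, 38]
14: 0x58 (blk 22, set 6) → MISS  vc=[20, 53, 12, 17, 38, 14]
15: 0x38 (blk 14, set 6) → VC-HIT  vc=[20, 53, 12, 17, 38, 22]

VC = [20, 53, 12, 17, 38, 22]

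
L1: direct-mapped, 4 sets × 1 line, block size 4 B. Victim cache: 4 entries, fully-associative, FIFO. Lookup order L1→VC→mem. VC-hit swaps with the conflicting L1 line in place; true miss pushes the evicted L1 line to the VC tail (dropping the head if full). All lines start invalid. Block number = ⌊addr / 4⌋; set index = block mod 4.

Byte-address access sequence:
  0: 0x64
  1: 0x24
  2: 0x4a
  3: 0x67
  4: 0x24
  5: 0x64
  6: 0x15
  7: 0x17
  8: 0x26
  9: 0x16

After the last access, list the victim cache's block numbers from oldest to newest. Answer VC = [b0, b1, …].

  [0] addr=0x64 blk=25 s=1: MISS | VC []
  [1] addr=0x24 blk=9 s=1: MISS | VC [25]
  [2] addr=0x4a blk=18 s=2: MISS | VC [25]
  [3] addr=0x67 blk=25 s=1: VC-HIT | VC [9]
  [4] addr=0x24 blk=9 s=1: VC-HIT | VC [25]
  [5] addr=0x64 blk=25 s=1: VC-HIT | VC [9]
  [6] addr=0x15 blk=5 s=1: MISS | VC [9, 25]
  [7] addr=0x17 blk=5 s=1: L1-HIT | VC [9, 25]
  [8] addr=0x26 blk=9 s=1: VC-HIT | VC [5, 25]
  [9] addr=0x16 blk=5 s=1: VC-HIT | VC [9, 25]

VC = [9, 25]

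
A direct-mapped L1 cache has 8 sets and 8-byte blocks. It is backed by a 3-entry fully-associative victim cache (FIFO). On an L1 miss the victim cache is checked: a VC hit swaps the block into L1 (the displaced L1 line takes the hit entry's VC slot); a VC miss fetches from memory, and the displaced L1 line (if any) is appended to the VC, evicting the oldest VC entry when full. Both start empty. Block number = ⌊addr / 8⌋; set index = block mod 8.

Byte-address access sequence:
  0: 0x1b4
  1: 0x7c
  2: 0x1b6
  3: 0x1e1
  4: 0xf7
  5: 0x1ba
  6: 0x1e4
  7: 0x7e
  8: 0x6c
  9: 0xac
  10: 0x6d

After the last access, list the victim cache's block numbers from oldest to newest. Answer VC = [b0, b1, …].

  [0] addr=0x1b4 blk=54 s=6: MISS | VC []
  [1] addr=0x7c blk=15 s=7: MISS | VC []
  [2] addr=0x1b6 blk=54 s=6: L1-HIT | VC []
  [3] addr=0x1e1 blk=60 s=4: MISS | VC []
  [4] addr=0xf7 blk=30 s=6: MISS | VC [54]
  [5] addr=0x1ba blk=55 s=7: MISS | VC [54, 15]
  [6] addr=0x1e4 blk=60 s=4: L1-HIT | VC [54, 15]
  [7] addr=0x7e blk=15 s=7: VC-HIT | VC [54, 55]
  [8] addr=0x6c blk=13 s=5: MISS | VC [54, 55]
  [9] addr=0xac blk=21 s=5: MISS | VC [54, 55, 13]
  [10] addr=0x6d blk=13 s=5: VC-HIT | VC [54, 55, 21]

VC = [54, 55, 21]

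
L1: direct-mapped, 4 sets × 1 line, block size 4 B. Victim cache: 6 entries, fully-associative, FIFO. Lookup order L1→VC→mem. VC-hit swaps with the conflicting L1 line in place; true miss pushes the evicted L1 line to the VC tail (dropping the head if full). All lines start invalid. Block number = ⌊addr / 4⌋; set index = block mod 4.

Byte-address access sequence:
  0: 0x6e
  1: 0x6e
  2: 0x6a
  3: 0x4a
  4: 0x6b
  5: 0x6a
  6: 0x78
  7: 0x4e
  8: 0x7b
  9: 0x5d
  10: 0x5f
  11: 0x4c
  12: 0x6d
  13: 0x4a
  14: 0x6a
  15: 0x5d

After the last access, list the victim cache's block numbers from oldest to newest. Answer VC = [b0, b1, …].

0: 0x6e (blk 27, set 3) → MISS  vc=[]
1: 0x6e (blk 27, set 3) → L1-HIT  vc=[]
2: 0x6a (blk 26, set 2) → MISS  vc=[]
3: 0x4a (blk 18, set 2) → MISS  vc=[26]
4: 0x6b (blk 26, set 2) → VC-HIT  vc=[18]
5: 0x6a (blk 26, set 2) → L1-HIT  vc=[18]
6: 0x78 (blk 30, set 2) → MISS  vc=[18, 26]
7: 0x4e (blk 19, set 3) → MISS  vc=[18, 26, 27]
8: 0x7b (blk 30, set 2) → L1-HIT  vc=[18, 26, 27]
9: 0x5d (blk 23, set 3) → MISS  vc=[18, 26, 27, 19]
10: 0x5f (blk 23, set 3) → L1-HIT  vc=[18, 26, 27, 19]
11: 0x4c (blk 19, set 3) → VC-HIT  vc=[18, 26, 27, 23]
12: 0x6d (blk 27, set 3) → VC-HIT  vc=[18, 26, 19, 23]
13: 0x4a (blk 18, set 2) → VC-HIT  vc=[30, 26, 19, 23]
14: 0x6a (blk 26, set 2) → VC-HIT  vc=[30, 18, 19, 23]
15: 0x5d (blk 23, set 3) → VC-HIT  vc=[30, 18, 19, 27]

VC = [30, 18, 19, 27]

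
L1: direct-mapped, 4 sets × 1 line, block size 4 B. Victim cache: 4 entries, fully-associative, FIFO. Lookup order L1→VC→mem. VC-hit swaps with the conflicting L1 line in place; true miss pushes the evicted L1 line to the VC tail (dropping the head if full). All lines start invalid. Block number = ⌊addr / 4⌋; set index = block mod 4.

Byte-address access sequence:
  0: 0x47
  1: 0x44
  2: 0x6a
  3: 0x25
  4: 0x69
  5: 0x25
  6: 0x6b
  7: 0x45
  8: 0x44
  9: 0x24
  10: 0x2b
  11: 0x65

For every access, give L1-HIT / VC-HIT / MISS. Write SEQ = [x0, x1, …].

  [0] addr=0x47 blk=17 s=1: MISS | VC []
  [1] addr=0x44 blk=17 s=1: L1-HIT | VC []
  [2] addr=0x6a blk=26 s=2: MISS | VC []
  [3] addr=0x25 blk=9 s=1: MISS | VC [17]
  [4] addr=0x69 blk=26 s=2: L1-HIT | VC [17]
  [5] addr=0x25 blk=9 s=1: L1-HIT | VC [17]
  [6] addr=0x6b blk=26 s=2: L1-HIT | VC [17]
  [7] addr=0x45 blk=17 s=1: VC-HIT | VC [9]
  [8] addr=0x44 blk=17 s=1: L1-HIT | VC [9]
  [9] addr=0x24 blk=9 s=1: VC-HIT | VC [17]
  [10] addr=0x2b blk=10 s=2: MISS | VC [17, 26]
  [11] addr=0x65 blk=25 s=1: MISS | VC [17, 26, 9]

SEQ = [MISS, L1-HIT, MISS, MISS, L1-HIT, L1-HIT, L1-HIT, VC-HIT, L1-HIT, VC-HIT, MISS, MISS]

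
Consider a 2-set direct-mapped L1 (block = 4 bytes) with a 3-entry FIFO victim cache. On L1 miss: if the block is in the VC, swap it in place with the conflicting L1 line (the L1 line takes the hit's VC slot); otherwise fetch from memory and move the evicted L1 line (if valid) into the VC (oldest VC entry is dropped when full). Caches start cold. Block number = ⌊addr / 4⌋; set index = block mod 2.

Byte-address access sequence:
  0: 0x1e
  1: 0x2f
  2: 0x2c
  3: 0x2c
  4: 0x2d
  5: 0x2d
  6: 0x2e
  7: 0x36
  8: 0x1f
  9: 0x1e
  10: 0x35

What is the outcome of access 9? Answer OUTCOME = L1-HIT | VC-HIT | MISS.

OUTCOME = L1-HIT

0: 0x1e (blk 7, set 1) → MISS  vc=[]
1: 0x2f (blk 11, set 1) → MISS  vc=[7]
2: 0x2c (blk 11, set 1) → L1-HIT  vc=[7]
3: 0x2c (blk 11, set 1) → L1-HIT  vc=[7]
4: 0x2d (blk 11, set 1) → L1-HIT  vc=[7]
5: 0x2d (blk 11, set 1) → L1-HIT  vc=[7]
6: 0x2e (blk 11, set 1) → L1-HIT  vc=[7]
7: 0x36 (blk 13, set 1) → MISS  vc=[7, 11]
8: 0x1f (blk 7, set 1) → VC-HIT  vc=[13, 11]
9: 0x1e (blk 7, set 1) → L1-HIT  vc=[13, 11]
10: 0x35 (blk 13, set 1) → VC-HIT  vc=[7, 11]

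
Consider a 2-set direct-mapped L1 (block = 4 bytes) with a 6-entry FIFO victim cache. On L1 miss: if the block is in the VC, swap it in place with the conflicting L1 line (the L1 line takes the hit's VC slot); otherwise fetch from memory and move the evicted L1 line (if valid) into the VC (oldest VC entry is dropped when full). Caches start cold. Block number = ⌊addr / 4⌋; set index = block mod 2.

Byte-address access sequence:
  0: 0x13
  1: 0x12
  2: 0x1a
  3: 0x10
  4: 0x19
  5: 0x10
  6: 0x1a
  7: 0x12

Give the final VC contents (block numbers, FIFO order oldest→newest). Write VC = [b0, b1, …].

VC = [6]

  [0] addr=0x13 blk=4 s=0: MISS | VC []
  [1] addr=0x12 blk=4 s=0: L1-HIT | VC []
  [2] addr=0x1a blk=6 s=0: MISS | VC [4]
  [3] addr=0x10 blk=4 s=0: VC-HIT | VC [6]
  [4] addr=0x19 blk=6 s=0: VC-HIT | VC [4]
  [5] addr=0x10 blk=4 s=0: VC-HIT | VC [6]
  [6] addr=0x1a blk=6 s=0: VC-HIT | VC [4]
  [7] addr=0x12 blk=4 s=0: VC-HIT | VC [6]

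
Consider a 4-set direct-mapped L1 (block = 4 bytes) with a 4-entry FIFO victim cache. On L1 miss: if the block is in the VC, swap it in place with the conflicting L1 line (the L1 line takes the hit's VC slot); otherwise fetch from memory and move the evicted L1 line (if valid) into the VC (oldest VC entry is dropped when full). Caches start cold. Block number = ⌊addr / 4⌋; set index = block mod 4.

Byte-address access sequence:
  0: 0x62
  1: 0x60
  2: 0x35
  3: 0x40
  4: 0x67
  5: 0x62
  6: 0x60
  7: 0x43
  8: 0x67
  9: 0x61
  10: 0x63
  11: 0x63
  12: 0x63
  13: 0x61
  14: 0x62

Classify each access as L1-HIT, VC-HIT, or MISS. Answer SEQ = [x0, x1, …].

SEQ = [MISS, L1-HIT, MISS, MISS, MISS, VC-HIT, L1-HIT, VC-HIT, L1-HIT, VC-HIT, L1-HIT, L1-HIT, L1-HIT, L1-HIT, L1-HIT]

0: 0x62 (blk 24, set 0) → MISS  vc=[]
1: 0x60 (blk 24, set 0) → L1-HIT  vc=[]
2: 0x35 (blk 13, set 1) → MISS  vc=[]
3: 0x40 (blk 16, set 0) → MISS  vc=[24]
4: 0x67 (blk 25, set 1) → MISS  vc=[24, 13]
5: 0x62 (blk 24, set 0) → VC-HIT  vc=[16, 13]
6: 0x60 (blk 24, set 0) → L1-HIT  vc=[16, 13]
7: 0x43 (blk 16, set 0) → VC-HIT  vc=[24, 13]
8: 0x67 (blk 25, set 1) → L1-HIT  vc=[24, 13]
9: 0x61 (blk 24, set 0) → VC-HIT  vc=[16, 13]
10: 0x63 (blk 24, set 0) → L1-HIT  vc=[16, 13]
11: 0x63 (blk 24, set 0) → L1-HIT  vc=[16, 13]
12: 0x63 (blk 24, set 0) → L1-HIT  vc=[16, 13]
13: 0x61 (blk 24, set 0) → L1-HIT  vc=[16, 13]
14: 0x62 (blk 24, set 0) → L1-HIT  vc=[16, 13]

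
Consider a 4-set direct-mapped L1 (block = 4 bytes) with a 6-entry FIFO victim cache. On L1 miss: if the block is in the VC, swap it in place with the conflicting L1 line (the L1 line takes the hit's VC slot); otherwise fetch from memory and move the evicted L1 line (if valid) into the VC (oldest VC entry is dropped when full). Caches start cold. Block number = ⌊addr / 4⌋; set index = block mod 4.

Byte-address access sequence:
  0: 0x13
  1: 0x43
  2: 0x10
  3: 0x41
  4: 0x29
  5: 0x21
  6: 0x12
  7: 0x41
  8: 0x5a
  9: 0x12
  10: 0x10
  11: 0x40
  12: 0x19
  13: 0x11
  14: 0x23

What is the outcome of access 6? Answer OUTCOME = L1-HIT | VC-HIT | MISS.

OUTCOME = VC-HIT

0: 0x13 (blk 4, set 0) → MISS  vc=[]
1: 0x43 (blk 16, set 0) → MISS  vc=[4]
2: 0x10 (blk 4, set 0) → VC-HIT  vc=[16]
3: 0x41 (blk 16, set 0) → VC-HIT  vc=[4]
4: 0x29 (blk 10, set 2) → MISS  vc=[4]
5: 0x21 (blk 8, set 0) → MISS  vc=[4, 16]
6: 0x12 (blk 4, set 0) → VC-HIT  vc=[8, 16]
7: 0x41 (blk 16, set 0) → VC-HIT  vc=[8, 4]
8: 0x5a (blk 22, set 2) → MISS  vc=[8, 4, 10]
9: 0x12 (blk 4, set 0) → VC-HIT  vc=[8, 16, 10]
10: 0x10 (blk 4, set 0) → L1-HIT  vc=[8, 16, 10]
11: 0x40 (blk 16, set 0) → VC-HIT  vc=[8, 4, 10]
12: 0x19 (blk 6, set 2) → MISS  vc=[8, 4, 10, 22]
13: 0x11 (blk 4, set 0) → VC-HIT  vc=[8, 16, 10, 22]
14: 0x23 (blk 8, set 0) → VC-HIT  vc=[4, 16, 10, 22]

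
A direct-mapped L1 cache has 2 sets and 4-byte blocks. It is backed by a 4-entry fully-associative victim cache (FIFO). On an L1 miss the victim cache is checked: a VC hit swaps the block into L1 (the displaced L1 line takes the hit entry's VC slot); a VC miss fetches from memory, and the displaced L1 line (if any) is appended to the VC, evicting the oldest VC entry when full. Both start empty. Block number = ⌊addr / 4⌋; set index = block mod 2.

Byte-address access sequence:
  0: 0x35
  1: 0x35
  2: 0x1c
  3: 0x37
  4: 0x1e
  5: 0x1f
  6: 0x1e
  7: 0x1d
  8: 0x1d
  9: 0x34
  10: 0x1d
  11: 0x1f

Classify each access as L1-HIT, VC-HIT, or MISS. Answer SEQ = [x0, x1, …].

#0 0x35→b13/s1 MISS; vc=[]
#1 0x35→b13/s1 L1-HIT; vc=[]
#2 0x1c→b7/s1 MISS; vc=[13]
#3 0x37→b13/s1 VC-HIT; vc=[7]
#4 0x1e→b7/s1 VC-HIT; vc=[13]
#5 0x1f→b7/s1 L1-HIT; vc=[13]
#6 0x1e→b7/s1 L1-HIT; vc=[13]
#7 0x1d→b7/s1 L1-HIT; vc=[13]
#8 0x1d→b7/s1 L1-HIT; vc=[13]
#9 0x34→b13/s1 VC-HIT; vc=[7]
#10 0x1d→b7/s1 VC-HIT; vc=[13]
#11 0x1f→b7/s1 L1-HIT; vc=[13]

SEQ = [MISS, L1-HIT, MISS, VC-HIT, VC-HIT, L1-HIT, L1-HIT, L1-HIT, L1-HIT, VC-HIT, VC-HIT, L1-HIT]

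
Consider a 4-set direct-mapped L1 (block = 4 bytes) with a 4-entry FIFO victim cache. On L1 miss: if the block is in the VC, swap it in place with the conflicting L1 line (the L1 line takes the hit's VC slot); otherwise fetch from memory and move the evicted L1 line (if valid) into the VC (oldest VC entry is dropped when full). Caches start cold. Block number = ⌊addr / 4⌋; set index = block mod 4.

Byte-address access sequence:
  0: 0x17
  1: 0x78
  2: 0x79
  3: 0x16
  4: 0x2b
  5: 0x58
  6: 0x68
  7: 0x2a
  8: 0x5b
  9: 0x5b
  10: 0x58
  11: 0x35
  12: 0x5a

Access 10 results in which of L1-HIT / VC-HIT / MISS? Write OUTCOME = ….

OUTCOME = L1-HIT

  [0] addr=0x17 blk=5 s=1: MISS | VC []
  [1] addr=0x78 blk=30 s=2: MISS | VC []
  [2] addr=0x79 blk=30 s=2: L1-HIT | VC []
  [3] addr=0x16 blk=5 s=1: L1-HIT | VC []
  [4] addr=0x2b blk=10 s=2: MISS | VC [30]
  [5] addr=0x58 blk=22 s=2: MISS | VC [30, 10]
  [6] addr=0x68 blk=26 s=2: MISS | VC [30, 10, 22]
  [7] addr=0x2a blk=10 s=2: VC-HIT | VC [30, 26, 22]
  [8] addr=0x5b blk=22 s=2: VC-HIT | VC [30, 26, 10]
  [9] addr=0x5b blk=22 s=2: L1-HIT | VC [30, 26, 10]
  [10] addr=0x58 blk=22 s=2: L1-HIT | VC [30, 26, 10]
  [11] addr=0x35 blk=13 s=1: MISS | VC [30, 26, 10, 5]
  [12] addr=0x5a blk=22 s=2: L1-HIT | VC [30, 26, 10, 5]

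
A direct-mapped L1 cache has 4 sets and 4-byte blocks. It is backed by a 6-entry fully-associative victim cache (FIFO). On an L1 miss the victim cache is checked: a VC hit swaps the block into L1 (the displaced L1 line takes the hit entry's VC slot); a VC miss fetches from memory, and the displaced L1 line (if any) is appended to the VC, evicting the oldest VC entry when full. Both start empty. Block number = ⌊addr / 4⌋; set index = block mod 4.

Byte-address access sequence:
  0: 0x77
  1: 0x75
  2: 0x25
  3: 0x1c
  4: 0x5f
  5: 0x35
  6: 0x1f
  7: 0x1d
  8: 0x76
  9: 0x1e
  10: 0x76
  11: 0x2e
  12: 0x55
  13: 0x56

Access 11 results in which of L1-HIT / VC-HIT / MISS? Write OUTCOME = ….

OUTCOME = MISS

#0 0x77→b29/s1 MISS; vc=[]
#1 0x75→b29/s1 L1-HIT; vc=[]
#2 0x25→b9/s1 MISS; vc=[29]
#3 0x1c→b7/s3 MISS; vc=[29]
#4 0x5f→b23/s3 MISS; vc=[29,7]
#5 0x35→b13/s1 MISS; vc=[29,7,9]
#6 0x1f→b7/s3 VC-HIT; vc=[29,23,9]
#7 0x1d→b7/s3 L1-HIT; vc=[29,23,9]
#8 0x76→b29/s1 VC-HIT; vc=[13,23,9]
#9 0x1e→b7/s3 L1-HIT; vc=[13,23,9]
#10 0x76→b29/s1 L1-HIT; vc=[13,23,9]
#11 0x2e→b11/s3 MISS; vc=[13,23,9,7]
#12 0x55→b21/s1 MISS; vc=[13,23,9,7,29]
#13 0x56→b21/s1 L1-HIT; vc=[13,23,9,7,29]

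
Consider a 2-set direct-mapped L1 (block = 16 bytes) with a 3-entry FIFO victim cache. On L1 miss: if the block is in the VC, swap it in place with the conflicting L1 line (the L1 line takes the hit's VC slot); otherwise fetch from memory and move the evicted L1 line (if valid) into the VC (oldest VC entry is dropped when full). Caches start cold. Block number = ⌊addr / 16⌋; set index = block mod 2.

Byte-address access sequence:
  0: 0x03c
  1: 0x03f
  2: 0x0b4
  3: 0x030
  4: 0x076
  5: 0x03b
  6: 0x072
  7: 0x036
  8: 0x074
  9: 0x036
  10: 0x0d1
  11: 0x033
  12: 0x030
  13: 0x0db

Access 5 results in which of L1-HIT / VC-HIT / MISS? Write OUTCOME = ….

#0 0x3c→b3/s1 MISS; vc=[]
#1 0x3f→b3/s1 L1-HIT; vc=[]
#2 0xb4→b11/s1 MISS; vc=[3]
#3 0x30→b3/s1 VC-HIT; vc=[11]
#4 0x76→b7/s1 MISS; vc=[11,3]
#5 0x3b→b3/s1 VC-HIT; vc=[11,7]
#6 0x72→b7/s1 VC-HIT; vc=[11,3]
#7 0x36→b3/s1 VC-HIT; vc=[11,7]
#8 0x74→b7/s1 VC-HIT; vc=[11,3]
#9 0x36→b3/s1 VC-HIT; vc=[11,7]
#10 0xd1→b13/s1 MISS; vc=[11,7,3]
#11 0x33→b3/s1 VC-HIT; vc=[11,7,13]
#12 0x30→b3/s1 L1-HIT; vc=[11,7,13]
#13 0xdb→b13/s1 VC-HIT; vc=[11,7,3]

OUTCOME = VC-HIT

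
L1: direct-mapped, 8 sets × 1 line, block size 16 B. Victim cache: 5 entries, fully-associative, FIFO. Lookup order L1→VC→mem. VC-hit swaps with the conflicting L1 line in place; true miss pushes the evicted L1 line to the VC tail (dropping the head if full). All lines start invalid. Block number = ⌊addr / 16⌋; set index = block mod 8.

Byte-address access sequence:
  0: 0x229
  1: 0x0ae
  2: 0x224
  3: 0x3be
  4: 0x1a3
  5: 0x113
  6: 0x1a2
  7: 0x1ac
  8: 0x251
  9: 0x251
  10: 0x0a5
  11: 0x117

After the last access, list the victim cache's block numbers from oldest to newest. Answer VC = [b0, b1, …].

#0 0x229→b34/s2 MISS; vc=[]
#1 0xae→b10/s2 MISS; vc=[34]
#2 0x224→b34/s2 VC-HIT; vc=[10]
#3 0x3be→b59/s3 MISS; vc=[10]
#4 0x1a3→b26/s2 MISS; vc=[10,34]
#5 0x113→b17/s1 MISS; vc=[10,34]
#6 0x1a2→b26/s2 L1-HIT; vc=[10,34]
#7 0x1ac→b26/s2 L1-HIT; vc=[10,34]
#8 0x251→b37/s5 MISS; vc=[10,34]
#9 0x251→b37/s5 L1-HIT; vc=[10,34]
#10 0xa5→b10/s2 VC-HIT; vc=[26,34]
#11 0x117→b17/s1 L1-HIT; vc=[26,34]

VC = [26, 34]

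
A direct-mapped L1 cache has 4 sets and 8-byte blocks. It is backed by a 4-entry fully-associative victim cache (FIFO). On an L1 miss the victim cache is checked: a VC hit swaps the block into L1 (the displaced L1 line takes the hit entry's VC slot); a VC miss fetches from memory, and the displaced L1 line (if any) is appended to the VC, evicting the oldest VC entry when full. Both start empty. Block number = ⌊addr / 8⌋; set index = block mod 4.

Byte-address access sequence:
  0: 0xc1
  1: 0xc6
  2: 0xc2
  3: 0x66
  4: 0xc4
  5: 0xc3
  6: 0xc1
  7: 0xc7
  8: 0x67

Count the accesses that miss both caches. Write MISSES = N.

  [0] addr=0xc1 blk=24 s=0: MISS | VC []
  [1] addr=0xc6 blk=24 s=0: L1-HIT | VC []
  [2] addr=0xc2 blk=24 s=0: L1-HIT | VC []
  [3] addr=0x66 blk=12 s=0: MISS | VC [24]
  [4] addr=0xc4 blk=24 s=0: VC-HIT | VC [12]
  [5] addr=0xc3 blk=24 s=0: L1-HIT | VC [12]
  [6] addr=0xc1 blk=24 s=0: L1-HIT | VC [12]
  [7] addr=0xc7 blk=24 s=0: L1-HIT | VC [12]
  [8] addr=0x67 blk=12 s=0: VC-HIT | VC [24]

MISSES = 2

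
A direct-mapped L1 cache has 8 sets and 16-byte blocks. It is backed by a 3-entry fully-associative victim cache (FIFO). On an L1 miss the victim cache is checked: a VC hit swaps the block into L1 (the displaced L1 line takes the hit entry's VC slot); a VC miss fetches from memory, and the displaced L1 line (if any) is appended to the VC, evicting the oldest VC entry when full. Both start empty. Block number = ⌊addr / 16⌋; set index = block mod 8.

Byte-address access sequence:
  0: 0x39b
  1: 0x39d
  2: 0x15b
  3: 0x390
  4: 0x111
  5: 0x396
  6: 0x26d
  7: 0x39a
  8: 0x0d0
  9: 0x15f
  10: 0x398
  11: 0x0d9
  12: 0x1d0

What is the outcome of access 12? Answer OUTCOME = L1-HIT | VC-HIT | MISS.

  [0] addr=0x39b blk=57 s=1: MISS | VC []
  [1] addr=0x39d blk=57 s=1: L1-HIT | VC []
  [2] addr=0x15b blk=21 s=5: MISS | VC []
  [3] addr=0x390 blk=57 s=1: L1-HIT | VC []
  [4] addr=0x111 blk=17 s=1: MISS | VC [57]
  [5] addr=0x396 blk=57 s=1: VC-HIT | VC [17]
  [6] addr=0x26d blk=38 s=6: MISS | VC [17]
  [7] addr=0x39a blk=57 s=1: L1-HIT | VC [17]
  [8] addr=0xd0 blk=13 s=5: MISS | VC [17, 21]
  [9] addr=0x15f blk=21 s=5: VC-HIT | VC [17, 13]
  [10] addr=0x398 blk=57 s=1: L1-HIT | VC [17, 13]
  [11] addr=0xd9 blk=13 s=5: VC-HIT | VC [17, 21]
  [12] addr=0x1d0 blk=29 s=5: MISS | VC [17, 21, 13]

OUTCOME = MISS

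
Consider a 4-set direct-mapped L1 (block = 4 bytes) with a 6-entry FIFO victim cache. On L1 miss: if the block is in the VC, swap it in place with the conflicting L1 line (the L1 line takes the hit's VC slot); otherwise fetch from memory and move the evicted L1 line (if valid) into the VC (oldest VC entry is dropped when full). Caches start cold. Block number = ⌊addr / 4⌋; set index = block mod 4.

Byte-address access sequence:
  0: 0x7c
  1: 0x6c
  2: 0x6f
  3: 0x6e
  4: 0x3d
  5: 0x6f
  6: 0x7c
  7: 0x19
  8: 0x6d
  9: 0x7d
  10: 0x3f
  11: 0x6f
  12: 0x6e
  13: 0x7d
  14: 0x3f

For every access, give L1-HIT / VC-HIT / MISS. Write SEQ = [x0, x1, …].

#0 0x7c→b31/s3 MISS; vc=[]
#1 0x6c→b27/s3 MISS; vc=[31]
#2 0x6f→b27/s3 L1-HIT; vc=[31]
#3 0x6e→b27/s3 L1-HIT; vc=[31]
#4 0x3d→b15/s3 MISS; vc=[31,27]
#5 0x6f→b27/s3 VC-HIT; vc=[31,15]
#6 0x7c→b31/s3 VC-HIT; vc=[27,15]
#7 0x19→b6/s2 MISS; vc=[27,15]
#8 0x6d→b27/s3 VC-HIT; vc=[31,15]
#9 0x7d→b31/s3 VC-HIT; vc=[27,15]
#10 0x3f→b15/s3 VC-HIT; vc=[27,31]
#11 0x6f→b27/s3 VC-HIT; vc=[15,31]
#12 0x6e→b27/s3 L1-HIT; vc=[15,31]
#13 0x7d→b31/s3 VC-HIT; vc=[15,27]
#14 0x3f→b15/s3 VC-HIT; vc=[31,27]

SEQ = [MISS, MISS, L1-HIT, L1-HIT, MISS, VC-HIT, VC-HIT, MISS, VC-HIT, VC-HIT, VC-HIT, VC-HIT, L1-HIT, VC-HIT, VC-HIT]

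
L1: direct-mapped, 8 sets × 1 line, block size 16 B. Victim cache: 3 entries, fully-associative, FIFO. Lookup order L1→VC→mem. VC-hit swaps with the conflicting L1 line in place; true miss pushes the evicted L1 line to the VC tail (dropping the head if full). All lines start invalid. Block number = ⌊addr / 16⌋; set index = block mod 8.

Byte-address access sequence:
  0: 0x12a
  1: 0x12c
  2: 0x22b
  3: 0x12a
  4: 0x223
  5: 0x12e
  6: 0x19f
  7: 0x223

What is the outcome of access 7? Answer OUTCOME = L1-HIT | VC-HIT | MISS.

0: 0x12a (blk 18, set 2) → MISS  vc=[]
1: 0x12c (blk 18, set 2) → L1-HIT  vc=[]
2: 0x22b (blk 34, set 2) → MISS  vc=[18]
3: 0x12a (blk 18, set 2) → VC-HIT  vc=[34]
4: 0x223 (blk 34, set 2) → VC-HIT  vc=[18]
5: 0x12e (blk 18, set 2) → VC-HIT  vc=[34]
6: 0x19f (blk 25, set 1) → MISS  vc=[34]
7: 0x223 (blk 34, set 2) → VC-HIT  vc=[18]

OUTCOME = VC-HIT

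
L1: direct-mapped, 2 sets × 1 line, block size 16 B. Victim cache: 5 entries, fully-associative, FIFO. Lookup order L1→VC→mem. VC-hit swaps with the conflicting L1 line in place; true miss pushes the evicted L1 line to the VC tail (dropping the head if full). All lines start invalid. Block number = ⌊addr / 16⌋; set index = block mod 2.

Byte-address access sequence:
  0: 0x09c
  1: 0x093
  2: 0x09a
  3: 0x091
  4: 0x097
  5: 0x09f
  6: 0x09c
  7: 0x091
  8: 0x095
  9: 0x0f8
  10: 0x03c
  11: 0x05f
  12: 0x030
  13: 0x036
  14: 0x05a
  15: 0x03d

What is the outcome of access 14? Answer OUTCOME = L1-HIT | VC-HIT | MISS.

OUTCOME = VC-HIT

  [0] addr=0x9c blk=9 s=1: MISS | VC []
  [1] addr=0x93 blk=9 s=1: L1-HIT | VC []
  [2] addr=0x9a blk=9 s=1: L1-HIT | VC []
  [3] addr=0x91 blk=9 s=1: L1-HIT | VC []
  [4] addr=0x97 blk=9 s=1: L1-HIT | VC []
  [5] addr=0x9f blk=9 s=1: L1-HIT | VC []
  [6] addr=0x9c blk=9 s=1: L1-HIT | VC []
  [7] addr=0x91 blk=9 s=1: L1-HIT | VC []
  [8] addr=0x95 blk=9 s=1: L1-HIT | VC []
  [9] addr=0xf8 blk=15 s=1: MISS | VC [9]
  [10] addr=0x3c blk=3 s=1: MISS | VC [9, 15]
  [11] addr=0x5f blk=5 s=1: MISS | VC [9, 15, 3]
  [12] addr=0x30 blk=3 s=1: VC-HIT | VC [9, 15, 5]
  [13] addr=0x36 blk=3 s=1: L1-HIT | VC [9, 15, 5]
  [14] addr=0x5a blk=5 s=1: VC-HIT | VC [9, 15, 3]
  [15] addr=0x3d blk=3 s=1: VC-HIT | VC [9, 15, 5]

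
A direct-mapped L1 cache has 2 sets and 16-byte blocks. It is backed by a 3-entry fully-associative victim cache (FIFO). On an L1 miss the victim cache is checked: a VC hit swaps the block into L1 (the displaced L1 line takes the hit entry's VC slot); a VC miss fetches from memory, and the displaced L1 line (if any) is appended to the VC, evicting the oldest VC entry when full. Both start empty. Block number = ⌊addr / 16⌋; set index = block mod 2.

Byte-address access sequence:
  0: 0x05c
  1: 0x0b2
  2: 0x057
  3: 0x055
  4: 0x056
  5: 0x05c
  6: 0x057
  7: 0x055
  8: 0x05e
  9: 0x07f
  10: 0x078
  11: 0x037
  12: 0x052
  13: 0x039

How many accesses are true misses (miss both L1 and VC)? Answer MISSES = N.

0: 0x5c (blk 5, set 1) → MISS  vc=[]
1: 0xb2 (blk 11, set 1) → MISS  vc=[5]
2: 0x57 (blk 5, set 1) → VC-HIT  vc=[11]
3: 0x55 (blk 5, set 1) → L1-HIT  vc=[11]
4: 0x56 (blk 5, set 1) → L1-HIT  vc=[11]
5: 0x5c (blk 5, set 1) → L1-HIT  vc=[11]
6: 0x57 (blk 5, set 1) → L1-HIT  vc=[11]
7: 0x55 (blk 5, set 1) → L1-HIT  vc=[11]
8: 0x5e (blk 5, set 1) → L1-HIT  vc=[11]
9: 0x7f (blk 7, set 1) → MISS  vc=[11, 5]
10: 0x78 (blk 7, set 1) → L1-HIT  vc=[11, 5]
11: 0x37 (blk 3, set 1) → MISS  vc=[11, 5, 7]
12: 0x52 (blk 5, set 1) → VC-HIT  vc=[11, 3, 7]
13: 0x39 (blk 3, set 1) → VC-HIT  vc=[11, 5, 7]

MISSES = 4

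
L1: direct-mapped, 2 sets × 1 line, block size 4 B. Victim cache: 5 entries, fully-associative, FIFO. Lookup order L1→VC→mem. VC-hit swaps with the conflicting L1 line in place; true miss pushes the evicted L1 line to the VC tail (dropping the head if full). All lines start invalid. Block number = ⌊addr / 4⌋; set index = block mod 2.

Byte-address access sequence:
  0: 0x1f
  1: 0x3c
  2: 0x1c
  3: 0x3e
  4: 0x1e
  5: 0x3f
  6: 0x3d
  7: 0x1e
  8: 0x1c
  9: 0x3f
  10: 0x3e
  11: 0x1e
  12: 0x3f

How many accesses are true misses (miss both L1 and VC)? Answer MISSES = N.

MISSES = 2

#0 0x1f→b7/s1 MISS; vc=[]
#1 0x3c→b15/s1 MISS; vc=[7]
#2 0x1c→b7/s1 VC-HIT; vc=[15]
#3 0x3e→b15/s1 VC-HIT; vc=[7]
#4 0x1e→b7/s1 VC-HIT; vc=[15]
#5 0x3f→b15/s1 VC-HIT; vc=[7]
#6 0x3d→b15/s1 L1-HIT; vc=[7]
#7 0x1e→b7/s1 VC-HIT; vc=[15]
#8 0x1c→b7/s1 L1-HIT; vc=[15]
#9 0x3f→b15/s1 VC-HIT; vc=[7]
#10 0x3e→b15/s1 L1-HIT; vc=[7]
#11 0x1e→b7/s1 VC-HIT; vc=[15]
#12 0x3f→b15/s1 VC-HIT; vc=[7]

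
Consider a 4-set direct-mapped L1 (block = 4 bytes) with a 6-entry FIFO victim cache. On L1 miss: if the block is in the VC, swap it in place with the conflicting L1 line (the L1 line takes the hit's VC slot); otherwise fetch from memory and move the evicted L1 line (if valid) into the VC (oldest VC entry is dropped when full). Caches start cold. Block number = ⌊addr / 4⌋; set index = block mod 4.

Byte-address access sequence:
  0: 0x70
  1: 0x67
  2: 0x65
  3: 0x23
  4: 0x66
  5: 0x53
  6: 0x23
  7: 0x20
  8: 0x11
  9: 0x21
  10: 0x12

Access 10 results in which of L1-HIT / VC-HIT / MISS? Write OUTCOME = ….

OUTCOME = VC-HIT

0: 0x70 (blk 28, set 0) → MISS  vc=[]
1: 0x67 (blk 25, set 1) → MISS  vc=[]
2: 0x65 (blk 25, set 1) → L1-HIT  vc=[]
3: 0x23 (blk 8, set 0) → MISS  vc=[28]
4: 0x66 (blk 25, set 1) → L1-HIT  vc=[28]
5: 0x53 (blk 20, set 0) → MISS  vc=[28, 8]
6: 0x23 (blk 8, set 0) → VC-HIT  vc=[28, 20]
7: 0x20 (blk 8, set 0) → L1-HIT  vc=[28, 20]
8: 0x11 (blk 4, set 0) → MISS  vc=[28, 20, 8]
9: 0x21 (blk 8, set 0) → VC-HIT  vc=[28, 20, 4]
10: 0x12 (blk 4, set 0) → VC-HIT  vc=[28, 20, 8]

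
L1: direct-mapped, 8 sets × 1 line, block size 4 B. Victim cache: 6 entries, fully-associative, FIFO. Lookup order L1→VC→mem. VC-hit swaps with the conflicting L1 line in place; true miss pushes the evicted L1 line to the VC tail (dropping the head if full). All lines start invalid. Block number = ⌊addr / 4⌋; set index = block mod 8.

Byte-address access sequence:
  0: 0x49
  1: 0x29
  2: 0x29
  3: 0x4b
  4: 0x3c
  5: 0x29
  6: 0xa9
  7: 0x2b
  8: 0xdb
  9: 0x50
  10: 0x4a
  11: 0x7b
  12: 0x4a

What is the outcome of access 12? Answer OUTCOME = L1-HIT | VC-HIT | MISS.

  [0] addr=0x49 blk=18 s=2: MISS | VC []
  [1] addr=0x29 blk=10 s=2: MISS | VC [18]
  [2] addr=0x29 blk=10 s=2: L1-HIT | VC [18]
  [3] addr=0x4b blk=18 s=2: VC-HIT | VC [10]
  [4] addr=0x3c blk=15 s=7: MISS | VC [10]
  [5] addr=0x29 blk=10 s=2: VC-HIT | VC [18]
  [6] addr=0xa9 blk=42 s=2: MISS | VC [18, 10]
  [7] addr=0x2b blk=10 s=2: VC-HIT | VC [18, 42]
  [8] addr=0xdb blk=54 s=6: MISS | VC [18, 42]
  [9] addr=0x50 blk=20 s=4: MISS | VC [18, 42]
  [10] addr=0x4a blk=18 s=2: VC-HIT | VC [10, 42]
  [11] addr=0x7b blk=30 s=6: MISS | VC [10, 42, 54]
  [12] addr=0x4a blk=18 s=2: L1-HIT | VC [10, 42, 54]

OUTCOME = L1-HIT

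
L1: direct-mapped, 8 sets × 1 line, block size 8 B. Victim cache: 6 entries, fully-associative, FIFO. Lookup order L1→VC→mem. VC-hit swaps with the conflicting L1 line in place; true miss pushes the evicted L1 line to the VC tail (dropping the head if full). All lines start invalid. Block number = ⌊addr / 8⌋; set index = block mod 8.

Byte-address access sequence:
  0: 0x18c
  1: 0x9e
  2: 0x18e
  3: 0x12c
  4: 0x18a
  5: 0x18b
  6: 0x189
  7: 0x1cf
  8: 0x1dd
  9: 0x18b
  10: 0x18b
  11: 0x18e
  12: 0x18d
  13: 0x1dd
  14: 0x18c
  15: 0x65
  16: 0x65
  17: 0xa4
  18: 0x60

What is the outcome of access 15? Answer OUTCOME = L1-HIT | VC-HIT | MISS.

#0 0x18c→b49/s1 MISS; vc=[]
#1 0x9e→b19/s3 MISS; vc=[]
#2 0x18e→b49/s1 L1-HIT; vc=[]
#3 0x12c→b37/s5 MISS; vc=[]
#4 0x18a→b49/s1 L1-HIT; vc=[]
#5 0x18b→b49/s1 L1-HIT; vc=[]
#6 0x189→b49/s1 L1-HIT; vc=[]
#7 0x1cf→b57/s1 MISS; vc=[49]
#8 0x1dd→b59/s3 MISS; vc=[49,19]
#9 0x18b→b49/s1 VC-HIT; vc=[57,19]
#10 0x18b→b49/s1 L1-HIT; vc=[57,19]
#11 0x18e→b49/s1 L1-HIT; vc=[57,19]
#12 0x18d→b49/s1 L1-HIT; vc=[57,19]
#13 0x1dd→b59/s3 L1-HIT; vc=[57,19]
#14 0x18c→b49/s1 L1-HIT; vc=[57,19]
#15 0x65→b12/s4 MISS; vc=[57,19]
#16 0x65→b12/s4 L1-HIT; vc=[57,19]
#17 0xa4→b20/s4 MISS; vc=[57,19,12]
#18 0x60→b12/s4 VC-HIT; vc=[57,19,20]

OUTCOME = MISS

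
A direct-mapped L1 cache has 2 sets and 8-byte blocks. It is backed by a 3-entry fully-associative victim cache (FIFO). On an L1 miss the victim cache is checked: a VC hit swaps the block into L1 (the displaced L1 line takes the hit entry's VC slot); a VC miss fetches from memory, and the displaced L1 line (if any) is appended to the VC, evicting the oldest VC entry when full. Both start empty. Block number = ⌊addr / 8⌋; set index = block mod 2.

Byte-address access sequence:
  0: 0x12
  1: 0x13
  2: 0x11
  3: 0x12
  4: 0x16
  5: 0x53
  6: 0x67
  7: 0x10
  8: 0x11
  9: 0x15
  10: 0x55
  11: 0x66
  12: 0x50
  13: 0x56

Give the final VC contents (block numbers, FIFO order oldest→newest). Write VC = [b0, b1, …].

0: 0x12 (blk 2, set 0) → MISS  vc=[]
1: 0x13 (blk 2, set 0) → L1-HIT  vc=[]
2: 0x11 (blk 2, set 0) → L1-HIT  vc=[]
3: 0x12 (blk 2, set 0) → L1-HIT  vc=[]
4: 0x16 (blk 2, set 0) → L1-HIT  vc=[]
5: 0x53 (blk 10, set 0) → MISS  vc=[2]
6: 0x67 (blk 12, set 0) → MISS  vc=[2, 10]
7: 0x10 (blk 2, set 0) → VC-HIT  vc=[12, 10]
8: 0x11 (blk 2, set 0) → L1-HIT  vc=[12, 10]
9: 0x15 (blk 2, set 0) → L1-HIT  vc=[12, 10]
10: 0x55 (blk 10, set 0) → VC-HIT  vc=[12, 2]
11: 0x66 (blk 12, set 0) → VC-HIT  vc=[10, 2]
12: 0x50 (blk 10, set 0) → VC-HIT  vc=[12, 2]
13: 0x56 (blk 10, set 0) → L1-HIT  vc=[12, 2]

VC = [12, 2]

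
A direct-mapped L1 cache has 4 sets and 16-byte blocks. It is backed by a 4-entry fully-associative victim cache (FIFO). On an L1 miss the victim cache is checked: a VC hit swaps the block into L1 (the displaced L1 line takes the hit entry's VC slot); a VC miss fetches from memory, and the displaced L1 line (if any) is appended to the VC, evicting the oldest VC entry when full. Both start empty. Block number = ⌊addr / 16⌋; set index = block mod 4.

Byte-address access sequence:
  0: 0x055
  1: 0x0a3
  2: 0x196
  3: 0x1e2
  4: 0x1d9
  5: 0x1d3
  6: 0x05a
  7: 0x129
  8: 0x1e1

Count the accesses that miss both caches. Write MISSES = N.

MISSES = 6

0: 0x55 (blk 5, set 1) → MISS  vc=[]
1: 0xa3 (blk 10, set 2) → MISS  vc=[]
2: 0x196 (blk 25, set 1) → MISS  vc=[5]
3: 0x1e2 (blk 30, set 2) → MISS  vc=[5, 10]
4: 0x1d9 (blk 29, set 1) → MISS  vc=[5, 10, 25]
5: 0x1d3 (blk 29, set 1) → L1-HIT  vc=[5, 10, 25]
6: 0x5a (blk 5, set 1) → VC-HIT  vc=[29, 10, 25]
7: 0x129 (blk 18, set 2) → MISS  vc=[29, 10, 25, 30]
8: 0x1e1 (blk 30, set 2) → VC-HIT  vc=[29, 10, 25, 18]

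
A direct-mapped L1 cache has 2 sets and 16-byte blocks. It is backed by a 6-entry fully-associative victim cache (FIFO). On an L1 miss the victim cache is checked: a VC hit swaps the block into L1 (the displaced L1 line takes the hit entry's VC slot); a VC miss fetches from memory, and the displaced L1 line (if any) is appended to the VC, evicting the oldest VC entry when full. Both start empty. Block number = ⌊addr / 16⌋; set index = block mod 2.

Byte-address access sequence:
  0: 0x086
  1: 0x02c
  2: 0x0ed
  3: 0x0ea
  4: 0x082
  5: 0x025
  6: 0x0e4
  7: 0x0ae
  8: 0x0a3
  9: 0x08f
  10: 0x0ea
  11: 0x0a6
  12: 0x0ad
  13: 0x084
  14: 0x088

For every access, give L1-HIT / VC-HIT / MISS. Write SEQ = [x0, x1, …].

SEQ = [MISS, MISS, MISS, L1-HIT, VC-HIT, VC-HIT, VC-HIT, MISS, L1-HIT, VC-HIT, VC-HIT, VC-HIT, L1-HIT, VC-HIT, L1-HIT]

0: 0x86 (blk 8, set 0) → MISS  vc=[]
1: 0x2c (blk 2, set 0) → MISS  vc=[8]
2: 0xed (blk 14, set 0) → MISS  vc=[8, 2]
3: 0xea (blk 14, set 0) → L1-HIT  vc=[8, 2]
4: 0x82 (blk 8, set 0) → VC-HIT  vc=[14, 2]
5: 0x25 (blk 2, set 0) → VC-HIT  vc=[14, 8]
6: 0xe4 (blk 14, set 0) → VC-HIT  vc=[2, 8]
7: 0xae (blk 10, set 0) → MISS  vc=[2, 8, 14]
8: 0xa3 (blk 10, set 0) → L1-HIT  vc=[2, 8, 14]
9: 0x8f (blk 8, set 0) → VC-HIT  vc=[2, 10, 14]
10: 0xea (blk 14, set 0) → VC-HIT  vc=[2, 10, 8]
11: 0xa6 (blk 10, set 0) → VC-HIT  vc=[2, 14, 8]
12: 0xad (blk 10, set 0) → L1-HIT  vc=[2, 14, 8]
13: 0x84 (blk 8, set 0) → VC-HIT  vc=[2, 14, 10]
14: 0x88 (blk 8, set 0) → L1-HIT  vc=[2, 14, 10]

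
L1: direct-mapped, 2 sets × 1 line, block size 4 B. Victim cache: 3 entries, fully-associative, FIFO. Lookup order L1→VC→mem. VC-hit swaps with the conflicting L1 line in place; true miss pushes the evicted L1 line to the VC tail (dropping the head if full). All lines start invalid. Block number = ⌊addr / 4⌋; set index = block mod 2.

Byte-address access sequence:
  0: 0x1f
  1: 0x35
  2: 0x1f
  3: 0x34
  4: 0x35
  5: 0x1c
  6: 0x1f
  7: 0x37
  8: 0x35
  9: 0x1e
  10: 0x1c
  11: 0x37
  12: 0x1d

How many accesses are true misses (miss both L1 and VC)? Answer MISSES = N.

MISSES = 2

0: 0x1f (blk 7, set 1) → MISS  vc=[]
1: 0x35 (blk 13, set 1) → MISS  vc=[7]
2: 0x1f (blk 7, set 1) → VC-HIT  vc=[13]
3: 0x34 (blk 13, set 1) → VC-HIT  vc=[7]
4: 0x35 (blk 13, set 1) → L1-HIT  vc=[7]
5: 0x1c (blk 7, set 1) → VC-HIT  vc=[13]
6: 0x1f (blk 7, set 1) → L1-HIT  vc=[13]
7: 0x37 (blk 13, set 1) → VC-HIT  vc=[7]
8: 0x35 (blk 13, set 1) → L1-HIT  vc=[7]
9: 0x1e (blk 7, set 1) → VC-HIT  vc=[13]
10: 0x1c (blk 7, set 1) → L1-HIT  vc=[13]
11: 0x37 (blk 13, set 1) → VC-HIT  vc=[7]
12: 0x1d (blk 7, set 1) → VC-HIT  vc=[13]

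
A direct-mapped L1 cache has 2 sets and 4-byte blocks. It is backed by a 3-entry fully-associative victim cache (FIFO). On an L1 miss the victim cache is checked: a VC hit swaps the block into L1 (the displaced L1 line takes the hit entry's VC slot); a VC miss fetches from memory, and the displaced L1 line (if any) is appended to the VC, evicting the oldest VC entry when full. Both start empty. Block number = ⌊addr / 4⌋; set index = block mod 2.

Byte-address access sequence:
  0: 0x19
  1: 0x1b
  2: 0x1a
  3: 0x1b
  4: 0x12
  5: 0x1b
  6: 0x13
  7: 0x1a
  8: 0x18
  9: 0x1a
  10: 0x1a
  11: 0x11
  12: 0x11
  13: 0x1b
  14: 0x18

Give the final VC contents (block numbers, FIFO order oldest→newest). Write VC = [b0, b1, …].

VC = [4]

#0 0x19→b6/s0 MISS; vc=[]
#1 0x1b→b6/s0 L1-HIT; vc=[]
#2 0x1a→b6/s0 L1-HIT; vc=[]
#3 0x1b→b6/s0 L1-HIT; vc=[]
#4 0x12→b4/s0 MISS; vc=[6]
#5 0x1b→b6/s0 VC-HIT; vc=[4]
#6 0x13→b4/s0 VC-HIT; vc=[6]
#7 0x1a→b6/s0 VC-HIT; vc=[4]
#8 0x18→b6/s0 L1-HIT; vc=[4]
#9 0x1a→b6/s0 L1-HIT; vc=[4]
#10 0x1a→b6/s0 L1-HIT; vc=[4]
#11 0x11→b4/s0 VC-HIT; vc=[6]
#12 0x11→b4/s0 L1-HIT; vc=[6]
#13 0x1b→b6/s0 VC-HIT; vc=[4]
#14 0x18→b6/s0 L1-HIT; vc=[4]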